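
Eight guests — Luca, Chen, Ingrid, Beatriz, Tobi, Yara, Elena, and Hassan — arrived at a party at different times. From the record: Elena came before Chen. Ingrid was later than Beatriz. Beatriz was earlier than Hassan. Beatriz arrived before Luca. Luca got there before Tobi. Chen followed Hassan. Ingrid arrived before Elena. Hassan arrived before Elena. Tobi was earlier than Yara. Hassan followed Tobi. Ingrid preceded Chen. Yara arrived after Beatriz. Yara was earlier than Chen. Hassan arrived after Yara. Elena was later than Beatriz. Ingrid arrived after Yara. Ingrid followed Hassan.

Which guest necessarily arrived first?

Beatriz has a chain of constraints placing them before every other guest, so Beatriz must be first.

Beatriz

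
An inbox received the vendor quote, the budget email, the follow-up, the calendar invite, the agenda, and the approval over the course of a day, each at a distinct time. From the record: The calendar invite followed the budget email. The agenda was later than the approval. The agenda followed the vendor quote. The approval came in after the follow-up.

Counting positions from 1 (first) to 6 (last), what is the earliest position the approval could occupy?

2

The follow-up must come before the approval — 1 forced predecessor.
Nothing else is forced ahead of the approval, so its earliest slot is position 1 + 1 = 2.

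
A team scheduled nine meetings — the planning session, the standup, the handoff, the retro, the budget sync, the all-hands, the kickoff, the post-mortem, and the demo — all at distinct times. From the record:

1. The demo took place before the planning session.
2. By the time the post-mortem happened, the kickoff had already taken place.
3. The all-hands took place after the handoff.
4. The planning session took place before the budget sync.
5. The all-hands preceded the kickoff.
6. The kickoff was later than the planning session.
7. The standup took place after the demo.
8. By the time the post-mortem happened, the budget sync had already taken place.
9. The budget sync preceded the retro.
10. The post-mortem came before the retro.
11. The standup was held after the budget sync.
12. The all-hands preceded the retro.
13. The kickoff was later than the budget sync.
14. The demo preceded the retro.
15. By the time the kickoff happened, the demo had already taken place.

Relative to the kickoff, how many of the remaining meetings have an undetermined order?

1

Forced before the kickoff: the all-hands, the budget sync, the demo, the handoff, and the planning session; forced after the kickoff: the post-mortem and the retro.
That leaves the standup with no forced order relative to the kickoff — 1.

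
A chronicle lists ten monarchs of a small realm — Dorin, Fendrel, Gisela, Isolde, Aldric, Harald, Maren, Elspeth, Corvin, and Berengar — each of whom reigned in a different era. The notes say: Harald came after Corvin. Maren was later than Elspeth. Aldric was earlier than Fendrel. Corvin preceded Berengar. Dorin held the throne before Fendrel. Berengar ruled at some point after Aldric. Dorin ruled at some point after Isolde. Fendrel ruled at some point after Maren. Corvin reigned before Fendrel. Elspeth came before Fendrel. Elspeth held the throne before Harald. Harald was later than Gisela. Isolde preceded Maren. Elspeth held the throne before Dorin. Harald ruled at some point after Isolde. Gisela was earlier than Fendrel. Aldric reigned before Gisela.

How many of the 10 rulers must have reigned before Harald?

Directly stated before Harald: Corvin, Elspeth, Gisela, and Isolde.
Aldric reaches Harald via Aldric → Gisela → Harald.
That's Aldric, Corvin, Elspeth, Gisela, and Isolde — 5 in all.

5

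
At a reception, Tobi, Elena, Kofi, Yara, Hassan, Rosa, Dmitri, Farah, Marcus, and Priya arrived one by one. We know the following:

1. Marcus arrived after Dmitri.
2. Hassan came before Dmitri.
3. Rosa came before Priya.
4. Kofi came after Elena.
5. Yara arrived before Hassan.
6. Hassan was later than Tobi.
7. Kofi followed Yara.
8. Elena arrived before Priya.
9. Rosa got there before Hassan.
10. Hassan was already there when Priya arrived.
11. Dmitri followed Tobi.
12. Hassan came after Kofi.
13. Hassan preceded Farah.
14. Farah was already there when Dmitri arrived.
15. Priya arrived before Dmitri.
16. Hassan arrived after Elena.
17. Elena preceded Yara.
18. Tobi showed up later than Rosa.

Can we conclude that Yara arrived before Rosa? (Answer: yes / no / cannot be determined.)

No chain of stated constraints runs from Yara to Rosa, and none runs from Rosa to Yara either.
So the relative order of Yara and Rosa is not fixed by the given facts.

cannot be determined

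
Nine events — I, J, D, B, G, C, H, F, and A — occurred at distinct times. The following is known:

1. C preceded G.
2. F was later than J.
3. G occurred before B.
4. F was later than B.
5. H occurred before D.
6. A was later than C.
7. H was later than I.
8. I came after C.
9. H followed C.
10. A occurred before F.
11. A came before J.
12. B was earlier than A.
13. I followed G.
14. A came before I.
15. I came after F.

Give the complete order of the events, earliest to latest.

The constraints fix every adjacent pair, so only one ordering works:
C → G → B → A → J → F → I → H → D.

C, G, B, A, J, F, I, H, D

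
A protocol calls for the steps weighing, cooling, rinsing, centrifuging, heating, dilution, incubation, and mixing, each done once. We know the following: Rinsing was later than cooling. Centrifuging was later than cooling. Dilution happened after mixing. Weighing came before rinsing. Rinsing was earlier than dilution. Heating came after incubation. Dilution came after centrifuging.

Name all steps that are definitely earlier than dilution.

Directly stated before dilution: centrifuging, mixing, and rinsing.
Cooling reaches dilution via cooling → centrifuging → dilution.
Weighing reaches dilution via weighing → rinsing → dilution.
No chain forces heating (or any of the others) ahead of dilution.

centrifuging, cooling, mixing, rinsing, weighing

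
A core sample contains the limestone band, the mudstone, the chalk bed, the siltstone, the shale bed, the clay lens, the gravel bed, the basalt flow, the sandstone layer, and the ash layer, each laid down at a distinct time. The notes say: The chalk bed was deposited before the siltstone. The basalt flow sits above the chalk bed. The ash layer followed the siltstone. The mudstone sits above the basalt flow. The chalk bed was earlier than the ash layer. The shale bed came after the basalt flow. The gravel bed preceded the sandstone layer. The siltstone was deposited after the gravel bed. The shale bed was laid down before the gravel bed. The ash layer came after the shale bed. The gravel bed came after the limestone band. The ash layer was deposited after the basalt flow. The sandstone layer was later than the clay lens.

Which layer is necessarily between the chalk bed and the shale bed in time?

Tracing the constraints gives the chalk bed → the basalt flow → the shale bed, so the basalt flow sits after the chalk bed and before the shale bed.
No other layer is forced both after the chalk bed and before the shale bed.

the basalt flow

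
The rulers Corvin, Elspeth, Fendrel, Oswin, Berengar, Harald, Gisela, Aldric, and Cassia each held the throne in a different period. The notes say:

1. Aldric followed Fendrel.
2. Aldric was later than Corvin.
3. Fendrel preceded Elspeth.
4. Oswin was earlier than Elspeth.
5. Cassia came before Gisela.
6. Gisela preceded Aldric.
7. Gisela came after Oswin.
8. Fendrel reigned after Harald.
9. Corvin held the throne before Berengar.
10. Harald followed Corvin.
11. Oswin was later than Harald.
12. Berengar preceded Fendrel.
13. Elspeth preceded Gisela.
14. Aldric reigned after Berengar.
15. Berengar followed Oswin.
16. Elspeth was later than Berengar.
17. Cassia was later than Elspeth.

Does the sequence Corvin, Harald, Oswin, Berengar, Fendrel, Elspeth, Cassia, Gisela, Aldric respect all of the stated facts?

yes

Check each stated constraint against the proposed order — e.g. Berengar is ahead of Aldric; Corvin is ahead of Aldric. Every pair is in the required order; nothing is violated.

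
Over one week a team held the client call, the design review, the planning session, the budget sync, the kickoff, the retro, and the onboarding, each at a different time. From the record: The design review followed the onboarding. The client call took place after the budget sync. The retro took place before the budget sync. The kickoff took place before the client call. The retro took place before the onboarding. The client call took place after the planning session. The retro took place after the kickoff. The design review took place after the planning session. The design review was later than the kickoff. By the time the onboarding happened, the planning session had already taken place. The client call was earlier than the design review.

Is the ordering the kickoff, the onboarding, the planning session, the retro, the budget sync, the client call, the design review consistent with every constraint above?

The constraints require the retro before the onboarding, but in the proposed sequence the onboarding appears ahead of the retro. That one violation is enough.

no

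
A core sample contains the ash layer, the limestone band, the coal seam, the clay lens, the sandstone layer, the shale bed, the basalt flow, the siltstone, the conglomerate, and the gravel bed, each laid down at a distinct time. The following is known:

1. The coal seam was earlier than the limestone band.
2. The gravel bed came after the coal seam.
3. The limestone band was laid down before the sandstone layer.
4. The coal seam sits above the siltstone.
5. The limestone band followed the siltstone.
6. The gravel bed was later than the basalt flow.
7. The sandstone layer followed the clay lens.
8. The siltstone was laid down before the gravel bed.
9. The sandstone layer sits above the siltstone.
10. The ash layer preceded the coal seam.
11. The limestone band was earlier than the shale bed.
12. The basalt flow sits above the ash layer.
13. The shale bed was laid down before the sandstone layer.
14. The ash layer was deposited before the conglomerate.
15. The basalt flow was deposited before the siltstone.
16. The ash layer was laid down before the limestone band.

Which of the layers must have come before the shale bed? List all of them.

the ash layer, the basalt flow, the coal seam, the limestone band, the siltstone

Directly stated before the shale bed: the limestone band.
The ash layer reaches the shale bed via the ash layer → the limestone band → the shale bed.
The basalt flow reaches the shale bed via the basalt flow → the siltstone → the limestone band → the shale bed.
The coal seam reaches the shale bed via the coal seam → the limestone band → the shale bed.
Likewise the siltstone reaches the shale bed by chaining the stated constraints.
No chain forces the conglomerate (or any of the others) ahead of the shale bed.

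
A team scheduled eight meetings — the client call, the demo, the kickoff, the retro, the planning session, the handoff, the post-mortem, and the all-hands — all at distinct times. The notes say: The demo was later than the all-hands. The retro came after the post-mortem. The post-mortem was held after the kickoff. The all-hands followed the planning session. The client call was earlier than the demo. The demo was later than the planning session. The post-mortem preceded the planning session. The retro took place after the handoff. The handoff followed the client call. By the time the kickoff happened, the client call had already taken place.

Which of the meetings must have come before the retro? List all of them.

the client call, the handoff, the kickoff, the post-mortem

Directly stated before the retro: the handoff and the post-mortem.
The client call reaches the retro via the client call → the handoff → the retro.
The kickoff reaches the retro via the kickoff → the post-mortem → the retro.
No chain forces the demo (or any of the others) ahead of the retro.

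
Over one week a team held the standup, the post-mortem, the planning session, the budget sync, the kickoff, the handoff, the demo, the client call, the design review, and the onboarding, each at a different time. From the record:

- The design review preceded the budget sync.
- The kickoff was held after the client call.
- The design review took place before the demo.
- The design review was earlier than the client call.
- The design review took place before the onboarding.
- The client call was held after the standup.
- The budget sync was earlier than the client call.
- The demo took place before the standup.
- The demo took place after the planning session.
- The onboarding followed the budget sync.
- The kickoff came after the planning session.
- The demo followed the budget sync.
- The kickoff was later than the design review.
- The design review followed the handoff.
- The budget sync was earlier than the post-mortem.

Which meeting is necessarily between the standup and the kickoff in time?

the client call

Tracing the constraints gives the standup → the client call → the kickoff, so the client call sits after the standup and before the kickoff.
No other meeting is forced both after the standup and before the kickoff.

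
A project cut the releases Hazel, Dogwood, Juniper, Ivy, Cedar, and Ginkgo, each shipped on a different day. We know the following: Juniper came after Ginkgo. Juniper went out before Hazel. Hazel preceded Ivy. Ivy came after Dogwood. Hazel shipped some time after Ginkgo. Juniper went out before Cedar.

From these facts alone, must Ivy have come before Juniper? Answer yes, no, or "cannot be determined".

no

Tracing the constraints gives Juniper → Hazel → Ivy, so Juniper must come before Ivy.
That means Ivy cannot be before Juniper.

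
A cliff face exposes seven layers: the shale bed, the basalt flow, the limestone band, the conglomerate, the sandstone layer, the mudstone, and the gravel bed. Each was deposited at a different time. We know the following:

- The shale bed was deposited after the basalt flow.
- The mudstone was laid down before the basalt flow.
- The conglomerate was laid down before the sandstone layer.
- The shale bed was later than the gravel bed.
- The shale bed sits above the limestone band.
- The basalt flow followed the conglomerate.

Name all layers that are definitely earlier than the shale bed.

Directly stated before the shale bed: the basalt flow, the gravel bed, and the limestone band.
The conglomerate reaches the shale bed via the conglomerate → the basalt flow → the shale bed.
The mudstone reaches the shale bed via the mudstone → the basalt flow → the shale bed.
No chain forces the sandstone layer ahead of the shale bed.

the basalt flow, the conglomerate, the gravel bed, the limestone band, the mudstone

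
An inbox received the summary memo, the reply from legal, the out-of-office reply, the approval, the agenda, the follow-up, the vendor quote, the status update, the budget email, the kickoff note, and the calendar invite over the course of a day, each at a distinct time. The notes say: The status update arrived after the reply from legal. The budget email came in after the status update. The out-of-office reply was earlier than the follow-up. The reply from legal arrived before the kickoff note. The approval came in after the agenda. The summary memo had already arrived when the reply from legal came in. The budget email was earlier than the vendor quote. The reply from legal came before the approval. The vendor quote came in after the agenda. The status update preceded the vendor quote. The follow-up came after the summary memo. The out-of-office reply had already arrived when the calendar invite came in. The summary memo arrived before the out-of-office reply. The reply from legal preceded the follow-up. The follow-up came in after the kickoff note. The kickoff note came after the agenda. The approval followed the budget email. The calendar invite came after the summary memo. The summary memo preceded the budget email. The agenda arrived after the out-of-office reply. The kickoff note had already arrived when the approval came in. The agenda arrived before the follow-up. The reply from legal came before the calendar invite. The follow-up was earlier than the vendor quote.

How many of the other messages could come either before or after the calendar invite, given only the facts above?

Forced before the calendar invite: the out-of-office reply, the reply from legal, and the summary memo.
That leaves the agenda, the approval, the budget email, the follow-up, the kickoff note, the status update, and the vendor quote with no forced order relative to the calendar invite — 7.

7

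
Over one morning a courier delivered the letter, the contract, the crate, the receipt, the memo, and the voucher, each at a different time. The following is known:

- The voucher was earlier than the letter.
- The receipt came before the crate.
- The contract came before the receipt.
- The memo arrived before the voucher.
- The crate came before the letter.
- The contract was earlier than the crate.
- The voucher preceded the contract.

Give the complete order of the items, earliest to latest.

The constraints fix every adjacent pair, so only one ordering works:
the memo → the voucher → the contract → the receipt → the crate → the letter.

the memo, the voucher, the contract, the receipt, the crate, the letter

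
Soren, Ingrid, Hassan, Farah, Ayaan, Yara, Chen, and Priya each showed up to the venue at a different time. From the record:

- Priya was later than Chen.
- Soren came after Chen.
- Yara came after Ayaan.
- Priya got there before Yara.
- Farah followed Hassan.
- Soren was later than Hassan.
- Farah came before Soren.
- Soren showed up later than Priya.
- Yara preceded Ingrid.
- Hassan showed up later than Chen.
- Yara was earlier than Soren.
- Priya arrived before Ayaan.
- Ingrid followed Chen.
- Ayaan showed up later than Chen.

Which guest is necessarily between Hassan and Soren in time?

Tracing the constraints gives Hassan → Farah → Soren, so Farah sits after Hassan and before Soren.
No other guest is forced both after Hassan and before Soren.

Farah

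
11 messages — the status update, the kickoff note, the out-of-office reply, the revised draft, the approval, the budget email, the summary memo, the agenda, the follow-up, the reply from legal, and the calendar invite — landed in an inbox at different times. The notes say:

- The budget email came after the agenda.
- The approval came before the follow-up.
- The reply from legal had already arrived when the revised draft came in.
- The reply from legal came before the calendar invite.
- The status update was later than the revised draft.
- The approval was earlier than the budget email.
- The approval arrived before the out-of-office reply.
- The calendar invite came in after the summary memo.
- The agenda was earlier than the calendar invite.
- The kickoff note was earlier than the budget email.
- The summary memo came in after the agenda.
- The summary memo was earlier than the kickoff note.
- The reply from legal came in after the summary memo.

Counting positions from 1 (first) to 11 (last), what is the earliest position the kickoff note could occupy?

The agenda and the summary memo must both come before the kickoff note — 2 forced predecessors.
Nothing else is forced ahead of the kickoff note, so its earliest slot is position 2 + 1 = 3.

3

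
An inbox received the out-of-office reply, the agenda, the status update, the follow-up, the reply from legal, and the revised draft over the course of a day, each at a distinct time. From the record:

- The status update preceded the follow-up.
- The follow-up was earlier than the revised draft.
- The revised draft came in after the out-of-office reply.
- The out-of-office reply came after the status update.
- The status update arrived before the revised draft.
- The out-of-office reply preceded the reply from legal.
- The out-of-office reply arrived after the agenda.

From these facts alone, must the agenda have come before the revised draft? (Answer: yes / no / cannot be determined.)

Chain the constraints: the agenda → the out-of-office reply → the revised draft. Each link is directly stated, so the agenda comes before the revised draft.

yes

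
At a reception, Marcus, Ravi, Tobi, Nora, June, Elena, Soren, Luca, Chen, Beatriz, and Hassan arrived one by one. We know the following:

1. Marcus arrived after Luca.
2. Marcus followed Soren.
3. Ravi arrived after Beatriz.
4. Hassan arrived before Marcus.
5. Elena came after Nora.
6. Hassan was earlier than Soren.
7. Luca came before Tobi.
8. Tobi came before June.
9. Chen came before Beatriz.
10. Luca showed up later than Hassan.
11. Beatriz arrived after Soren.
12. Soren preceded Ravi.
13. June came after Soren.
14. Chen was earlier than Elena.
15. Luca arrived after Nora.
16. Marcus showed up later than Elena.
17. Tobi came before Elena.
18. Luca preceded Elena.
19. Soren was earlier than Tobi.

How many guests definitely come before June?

Directly stated before June: Soren and Tobi.
Hassan reaches June via Hassan → Soren → June.
Luca reaches June via Luca → Tobi → June.
Nora reaches June via Nora → Luca → Tobi → June.
That's Hassan, Luca, Nora, Soren, and Tobi — 5 in all.

5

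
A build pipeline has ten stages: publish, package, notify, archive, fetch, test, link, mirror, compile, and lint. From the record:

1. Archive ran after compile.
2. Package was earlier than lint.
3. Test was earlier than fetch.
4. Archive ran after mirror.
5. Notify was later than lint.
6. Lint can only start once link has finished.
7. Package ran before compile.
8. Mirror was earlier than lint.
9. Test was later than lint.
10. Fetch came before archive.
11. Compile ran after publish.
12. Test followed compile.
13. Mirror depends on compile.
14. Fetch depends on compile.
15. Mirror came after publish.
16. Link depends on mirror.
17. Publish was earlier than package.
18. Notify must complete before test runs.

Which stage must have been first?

Publish has a chain of constraints placing it before every other stage, so publish must be first.

publish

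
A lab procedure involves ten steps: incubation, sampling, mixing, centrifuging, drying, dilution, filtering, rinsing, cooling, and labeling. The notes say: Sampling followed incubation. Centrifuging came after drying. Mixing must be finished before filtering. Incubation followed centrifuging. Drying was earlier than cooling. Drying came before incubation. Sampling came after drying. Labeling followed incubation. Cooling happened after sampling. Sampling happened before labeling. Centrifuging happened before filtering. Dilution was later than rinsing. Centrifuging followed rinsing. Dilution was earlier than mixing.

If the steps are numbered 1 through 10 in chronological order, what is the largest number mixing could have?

9

Mixing must come before filtering — 1 step forced after it.
Everything else can be placed before mixing in some valid order, so mixing can sit as late as position 10 − 1 = 9.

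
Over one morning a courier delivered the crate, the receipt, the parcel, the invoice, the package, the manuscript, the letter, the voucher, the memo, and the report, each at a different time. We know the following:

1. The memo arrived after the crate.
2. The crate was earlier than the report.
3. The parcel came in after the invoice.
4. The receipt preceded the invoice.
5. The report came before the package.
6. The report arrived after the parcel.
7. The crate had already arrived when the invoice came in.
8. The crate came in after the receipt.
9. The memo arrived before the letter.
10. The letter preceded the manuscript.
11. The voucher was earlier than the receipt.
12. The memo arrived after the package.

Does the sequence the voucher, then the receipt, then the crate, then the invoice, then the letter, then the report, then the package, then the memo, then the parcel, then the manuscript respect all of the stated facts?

no

The constraints require the parcel before the report, but in the proposed sequence the report appears ahead of the parcel. That one violation is enough.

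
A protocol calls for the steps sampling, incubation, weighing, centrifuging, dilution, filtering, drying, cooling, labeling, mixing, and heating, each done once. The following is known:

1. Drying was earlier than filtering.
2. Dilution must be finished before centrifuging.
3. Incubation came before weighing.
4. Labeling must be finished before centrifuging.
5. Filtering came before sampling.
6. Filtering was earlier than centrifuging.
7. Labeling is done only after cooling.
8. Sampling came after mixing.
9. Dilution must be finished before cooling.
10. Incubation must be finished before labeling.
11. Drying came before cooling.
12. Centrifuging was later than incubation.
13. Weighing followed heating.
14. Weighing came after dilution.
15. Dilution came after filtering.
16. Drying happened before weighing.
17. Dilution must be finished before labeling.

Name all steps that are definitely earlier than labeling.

Directly stated before labeling: cooling, dilution, and incubation.
Drying reaches labeling via drying → cooling → labeling.
Filtering reaches labeling via filtering → dilution → labeling.
No chain forces weighing (or any of the others) ahead of labeling.

cooling, dilution, drying, filtering, incubation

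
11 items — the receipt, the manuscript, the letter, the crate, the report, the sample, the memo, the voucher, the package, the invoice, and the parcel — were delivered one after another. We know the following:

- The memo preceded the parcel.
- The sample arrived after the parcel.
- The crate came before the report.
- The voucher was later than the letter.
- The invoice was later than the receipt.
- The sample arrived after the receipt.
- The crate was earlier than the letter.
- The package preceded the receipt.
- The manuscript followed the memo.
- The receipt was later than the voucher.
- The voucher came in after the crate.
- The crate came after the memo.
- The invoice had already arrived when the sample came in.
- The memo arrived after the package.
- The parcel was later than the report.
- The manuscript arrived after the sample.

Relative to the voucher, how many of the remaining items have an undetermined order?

2

Forced before the voucher: the crate, the letter, the memo, and the package; forced after the voucher: the invoice, the manuscript, the receipt, and the sample.
That leaves the parcel and the report with no forced order relative to the voucher — 2.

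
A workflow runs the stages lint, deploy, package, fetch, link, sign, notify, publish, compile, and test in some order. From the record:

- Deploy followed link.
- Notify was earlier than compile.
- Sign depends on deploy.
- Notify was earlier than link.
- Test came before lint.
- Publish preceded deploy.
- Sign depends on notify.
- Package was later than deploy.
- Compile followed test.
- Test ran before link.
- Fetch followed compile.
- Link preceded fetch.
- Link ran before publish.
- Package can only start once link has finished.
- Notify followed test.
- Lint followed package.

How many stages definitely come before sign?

5

Directly stated before sign: deploy and notify.
Link reaches sign via link → deploy → sign.
Publish reaches sign via publish → deploy → sign.
Test reaches sign via test → notify → sign.
No chain forces compile (or any of the others) ahead of sign.
That's deploy, link, notify, publish, and test — 5 in all.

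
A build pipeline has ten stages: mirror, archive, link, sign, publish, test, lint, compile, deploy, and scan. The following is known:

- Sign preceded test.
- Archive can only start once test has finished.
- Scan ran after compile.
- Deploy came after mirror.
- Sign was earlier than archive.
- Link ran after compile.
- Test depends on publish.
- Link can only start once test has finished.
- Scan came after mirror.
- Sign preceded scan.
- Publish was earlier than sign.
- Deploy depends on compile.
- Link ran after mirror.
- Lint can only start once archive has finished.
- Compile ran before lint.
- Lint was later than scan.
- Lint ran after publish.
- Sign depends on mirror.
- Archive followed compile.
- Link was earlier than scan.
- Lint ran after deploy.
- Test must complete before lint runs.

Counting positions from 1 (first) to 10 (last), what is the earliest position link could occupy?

6

Compile, mirror, publish, sign, and test must all come before link — 5 forced predecessors.
Nothing else is forced ahead of link, so its earliest slot is position 5 + 1 = 6.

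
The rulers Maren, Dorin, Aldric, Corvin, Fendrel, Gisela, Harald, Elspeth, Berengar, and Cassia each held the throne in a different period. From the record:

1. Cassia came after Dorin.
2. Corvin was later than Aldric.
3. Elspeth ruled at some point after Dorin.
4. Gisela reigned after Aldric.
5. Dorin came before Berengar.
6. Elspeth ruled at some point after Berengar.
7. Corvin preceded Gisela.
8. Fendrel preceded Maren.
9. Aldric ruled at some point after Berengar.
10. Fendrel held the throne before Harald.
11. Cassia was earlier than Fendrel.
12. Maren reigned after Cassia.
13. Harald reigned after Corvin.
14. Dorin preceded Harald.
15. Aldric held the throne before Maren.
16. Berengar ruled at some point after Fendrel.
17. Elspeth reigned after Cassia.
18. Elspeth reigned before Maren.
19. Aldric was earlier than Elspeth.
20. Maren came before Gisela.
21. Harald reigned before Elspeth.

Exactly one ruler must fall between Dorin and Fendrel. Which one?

Cassia

Tracing the constraints gives Dorin → Cassia → Fendrel, so Cassia sits after Dorin and before Fendrel.
No other ruler is forced both after Dorin and before Fendrel.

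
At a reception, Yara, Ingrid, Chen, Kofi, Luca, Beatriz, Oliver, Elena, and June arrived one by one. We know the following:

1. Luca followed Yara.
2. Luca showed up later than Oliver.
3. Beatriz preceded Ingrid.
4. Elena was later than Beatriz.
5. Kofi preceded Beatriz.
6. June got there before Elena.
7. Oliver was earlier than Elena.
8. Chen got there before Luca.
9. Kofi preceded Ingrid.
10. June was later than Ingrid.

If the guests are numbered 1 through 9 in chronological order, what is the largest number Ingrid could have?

7

Ingrid must come before Elena and June — 2 guests forced after them.
Everything else can be placed before Ingrid in some valid order, so Ingrid can sit as late as position 9 − 2 = 7.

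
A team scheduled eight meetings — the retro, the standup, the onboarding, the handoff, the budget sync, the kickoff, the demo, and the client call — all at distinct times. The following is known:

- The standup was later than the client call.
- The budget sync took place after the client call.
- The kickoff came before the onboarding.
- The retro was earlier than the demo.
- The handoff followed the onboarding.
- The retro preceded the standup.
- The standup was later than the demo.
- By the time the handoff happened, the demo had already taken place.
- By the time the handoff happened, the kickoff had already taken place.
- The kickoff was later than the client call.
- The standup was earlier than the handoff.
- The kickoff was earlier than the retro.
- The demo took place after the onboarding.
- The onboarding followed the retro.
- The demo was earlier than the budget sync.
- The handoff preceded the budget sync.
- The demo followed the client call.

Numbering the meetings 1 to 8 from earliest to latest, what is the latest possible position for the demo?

5

The demo must come before the budget sync, the handoff, and the standup — 3 meetings forced after it.
Everything else can be placed before the demo in some valid order, so the demo can sit as late as position 8 − 3 = 5.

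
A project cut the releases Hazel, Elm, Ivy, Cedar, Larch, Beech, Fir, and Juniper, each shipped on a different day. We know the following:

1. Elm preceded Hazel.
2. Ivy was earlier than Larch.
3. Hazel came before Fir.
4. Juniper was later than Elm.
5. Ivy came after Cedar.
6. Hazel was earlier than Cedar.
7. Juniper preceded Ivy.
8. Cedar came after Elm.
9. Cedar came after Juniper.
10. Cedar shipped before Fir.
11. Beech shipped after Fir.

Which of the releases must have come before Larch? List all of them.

Directly stated before Larch: Ivy.
Cedar reaches Larch via Cedar → Ivy → Larch.
Elm reaches Larch via Elm → Juniper → Ivy → Larch.
Hazel reaches Larch via Hazel → Cedar → Ivy → Larch.
Likewise Juniper reaches Larch by chaining the stated constraints.
No chain forces Fir (or any of the others) ahead of Larch.

Cedar, Elm, Hazel, Ivy, Juniper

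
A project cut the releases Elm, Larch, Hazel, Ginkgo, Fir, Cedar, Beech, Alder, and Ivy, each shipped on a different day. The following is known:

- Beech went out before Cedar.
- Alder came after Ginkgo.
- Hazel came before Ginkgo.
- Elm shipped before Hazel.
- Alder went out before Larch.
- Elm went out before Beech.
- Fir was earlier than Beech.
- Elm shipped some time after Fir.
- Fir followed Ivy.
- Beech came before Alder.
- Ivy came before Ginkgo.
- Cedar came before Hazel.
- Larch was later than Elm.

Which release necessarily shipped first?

Ivy has a chain of constraints placing it before every other release, so Ivy must be first.

Ivy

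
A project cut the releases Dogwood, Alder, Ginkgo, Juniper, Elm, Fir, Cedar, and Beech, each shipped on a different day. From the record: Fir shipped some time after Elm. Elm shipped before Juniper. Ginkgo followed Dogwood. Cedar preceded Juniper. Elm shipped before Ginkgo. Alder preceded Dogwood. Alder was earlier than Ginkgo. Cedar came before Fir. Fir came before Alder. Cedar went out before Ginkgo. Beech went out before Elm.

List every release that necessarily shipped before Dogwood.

Directly stated before Dogwood: Alder.
Beech reaches Dogwood via Beech → Elm → Fir → Alder → Dogwood.
Cedar reaches Dogwood via Cedar → Fir → Alder → Dogwood.
Elm reaches Dogwood via Elm → Fir → Alder → Dogwood.
Likewise Fir reaches Dogwood by chaining the stated constraints.
No chain forces Juniper (or any of the others) ahead of Dogwood.

Alder, Beech, Cedar, Elm, Fir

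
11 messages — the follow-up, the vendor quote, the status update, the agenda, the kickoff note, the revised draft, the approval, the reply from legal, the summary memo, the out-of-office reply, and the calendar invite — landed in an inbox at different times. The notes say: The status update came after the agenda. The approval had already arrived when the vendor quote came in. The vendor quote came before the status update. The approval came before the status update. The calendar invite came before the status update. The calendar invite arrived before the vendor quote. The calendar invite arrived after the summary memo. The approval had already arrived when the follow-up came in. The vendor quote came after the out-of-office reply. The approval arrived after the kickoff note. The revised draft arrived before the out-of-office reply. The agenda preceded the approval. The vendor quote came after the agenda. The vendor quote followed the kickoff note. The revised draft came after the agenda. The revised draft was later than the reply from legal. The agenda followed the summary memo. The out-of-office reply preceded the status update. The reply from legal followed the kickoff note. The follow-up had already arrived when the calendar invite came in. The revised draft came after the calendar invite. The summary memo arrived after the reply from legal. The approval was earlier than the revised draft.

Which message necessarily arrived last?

the status update

Every other message has a chain of constraints placing it before the status update, so the status update is last.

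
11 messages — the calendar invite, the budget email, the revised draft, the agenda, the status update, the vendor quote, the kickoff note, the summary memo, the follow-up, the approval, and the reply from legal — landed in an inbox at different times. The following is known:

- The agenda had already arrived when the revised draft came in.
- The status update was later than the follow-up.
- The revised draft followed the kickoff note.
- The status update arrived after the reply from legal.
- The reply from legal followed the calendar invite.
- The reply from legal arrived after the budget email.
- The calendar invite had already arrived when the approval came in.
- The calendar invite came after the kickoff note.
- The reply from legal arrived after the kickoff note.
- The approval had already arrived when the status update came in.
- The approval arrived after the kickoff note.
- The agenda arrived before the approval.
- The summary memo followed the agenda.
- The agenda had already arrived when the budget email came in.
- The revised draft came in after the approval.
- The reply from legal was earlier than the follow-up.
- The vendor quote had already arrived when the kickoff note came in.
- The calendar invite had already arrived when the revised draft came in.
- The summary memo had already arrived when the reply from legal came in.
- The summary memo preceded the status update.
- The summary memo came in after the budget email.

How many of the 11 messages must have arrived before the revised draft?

Directly stated before the revised draft: the agenda, the approval, the calendar invite, and the kickoff note.
The vendor quote reaches the revised draft via the vendor quote → the kickoff note → the revised draft.
No chain forces the status update (or any of the others) ahead of the revised draft.
That's the agenda, the approval, the calendar invite, the kickoff note, and the vendor quote — 5 in all.

5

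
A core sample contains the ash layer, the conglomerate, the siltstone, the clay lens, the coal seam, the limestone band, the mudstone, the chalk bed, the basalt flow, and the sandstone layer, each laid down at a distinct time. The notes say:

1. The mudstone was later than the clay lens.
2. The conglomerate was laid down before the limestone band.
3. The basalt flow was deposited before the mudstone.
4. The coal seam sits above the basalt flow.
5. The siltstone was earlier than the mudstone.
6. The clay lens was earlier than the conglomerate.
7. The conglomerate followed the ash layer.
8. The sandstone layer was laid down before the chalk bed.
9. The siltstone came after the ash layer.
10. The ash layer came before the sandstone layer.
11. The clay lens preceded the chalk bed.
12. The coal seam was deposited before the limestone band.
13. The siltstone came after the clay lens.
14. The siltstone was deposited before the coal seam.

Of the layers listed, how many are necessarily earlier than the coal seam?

Directly stated before the coal seam: the basalt flow and the siltstone.
The ash layer reaches the coal seam via the ash layer → the siltstone → the coal seam.
The clay lens reaches the coal seam via the clay lens → the siltstone → the coal seam.
No chain forces the chalk bed (or any of the others) ahead of the coal seam.
That's the ash layer, the basalt flow, the clay lens, and the siltstone — 4 in all.

4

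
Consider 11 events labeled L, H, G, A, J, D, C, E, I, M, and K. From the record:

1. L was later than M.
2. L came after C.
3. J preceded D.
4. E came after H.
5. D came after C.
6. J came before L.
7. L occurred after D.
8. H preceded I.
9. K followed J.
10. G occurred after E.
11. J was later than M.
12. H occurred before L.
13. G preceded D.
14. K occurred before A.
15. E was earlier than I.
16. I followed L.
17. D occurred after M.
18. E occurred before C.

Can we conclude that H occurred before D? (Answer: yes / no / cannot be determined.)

yes

Chain the constraints: H → E → G → D. Each link is directly stated, so H comes before D.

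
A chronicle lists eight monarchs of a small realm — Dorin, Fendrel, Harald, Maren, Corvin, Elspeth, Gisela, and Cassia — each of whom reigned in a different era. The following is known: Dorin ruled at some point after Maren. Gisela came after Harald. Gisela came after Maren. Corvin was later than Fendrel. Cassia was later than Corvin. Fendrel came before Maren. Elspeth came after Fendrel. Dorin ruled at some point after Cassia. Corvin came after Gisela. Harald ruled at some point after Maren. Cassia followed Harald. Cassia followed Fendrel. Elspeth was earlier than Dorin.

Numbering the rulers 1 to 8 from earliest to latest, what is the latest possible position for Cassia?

7

Cassia must come before Dorin — 1 ruler forced after them.
Everything else can be placed before Cassia in some valid order, so Cassia can sit as late as position 8 − 1 = 7.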